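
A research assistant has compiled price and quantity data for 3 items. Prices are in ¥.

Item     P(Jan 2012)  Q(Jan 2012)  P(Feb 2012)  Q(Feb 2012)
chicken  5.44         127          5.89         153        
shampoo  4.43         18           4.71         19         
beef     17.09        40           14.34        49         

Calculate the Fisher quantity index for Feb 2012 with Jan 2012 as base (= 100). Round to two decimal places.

120.50

Laspeyres component (base-period weights):
ΣP(Jan 2012)Q(Feb 2012) = 5.44×153 + 4.43×19 + 17.09×49 = 832.32 + 84.17 + 837.41 = 1753.9
ΣP(Jan 2012)Q(Jan 2012) = 5.44×127 + 4.43×18 + 17.09×40 = 690.88 + 79.74 + 683.6 = 1454.22
L = 1753.9 / 1454.22 × 100 = 120.6076
Paasche component (current-period weights):
ΣP(Feb 2012)Q(Feb 2012) = 5.89×153 + 4.71×19 + 14.34×49 = 901.17 + 89.49 + 702.66 = 1693.32
ΣP(Feb 2012)Q(Jan 2012) = 5.89×127 + 4.71×18 + 14.34×40 = 748.03 + 84.78 + 573.6 = 1406.41
P = 1693.32 / 1406.41 × 100 = 120.4002
Fisher = √(L × P) = √(120.6076 × 120.4002) = 120.5038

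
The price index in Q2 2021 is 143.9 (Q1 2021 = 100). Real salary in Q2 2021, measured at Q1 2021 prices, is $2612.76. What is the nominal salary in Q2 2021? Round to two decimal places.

3759.76

Nominal = Real × (Index/100) = 2612.76 × (143.9/100)
        = 2612.76 × 1.439 = 3759.7616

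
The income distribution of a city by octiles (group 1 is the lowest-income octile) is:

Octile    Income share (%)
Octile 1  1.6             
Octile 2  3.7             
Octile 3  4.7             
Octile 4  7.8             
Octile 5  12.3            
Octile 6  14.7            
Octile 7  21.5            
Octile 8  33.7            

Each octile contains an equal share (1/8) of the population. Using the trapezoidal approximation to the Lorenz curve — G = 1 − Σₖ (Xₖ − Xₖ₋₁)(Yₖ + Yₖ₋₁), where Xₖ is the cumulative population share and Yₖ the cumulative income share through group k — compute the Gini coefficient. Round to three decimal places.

0.435

Cumulative income shares Yₖ: 0.0160, 0.0530, 0.1000, 0.1780, 0.3010, 0.4480, 0.6630, 1.0000
Σ (Xₖ−Xₖ₋₁)(Yₖ+Yₖ₋₁) = (1/8)(0.0160+0.0000) + (1/8)(0.0530+0.0160) + (1/8)(0.1000+0.0530) + (1/8)(0.1780+0.1000) + (1/8)(0.3010+0.1780) + (1/8)(0.4480+0.3010) + (1/8)(0.6630+0.4480) + (1/8)(1.0000+0.6630)
  = 0.0020 + 0.0086 + 0.0191 + 0.0348 + 0.0599 + 0.0936 + 0.1389 + 0.2079 = 0.5647
G = 1 − 0.5647 = 0.4353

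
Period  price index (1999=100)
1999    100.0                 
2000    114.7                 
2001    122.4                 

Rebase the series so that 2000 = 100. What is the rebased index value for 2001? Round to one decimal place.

106.7

Rebased(2001) = 122.4 / 114.7 × 100 = 106.7132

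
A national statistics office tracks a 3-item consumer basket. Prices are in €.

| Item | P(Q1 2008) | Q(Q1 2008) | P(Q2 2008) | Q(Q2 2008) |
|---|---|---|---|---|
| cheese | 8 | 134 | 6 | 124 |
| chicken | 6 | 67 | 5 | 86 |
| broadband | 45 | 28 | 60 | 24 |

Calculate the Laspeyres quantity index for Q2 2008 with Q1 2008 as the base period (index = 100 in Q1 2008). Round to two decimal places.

Laspeyres quantity index uses base-period prices as weights.
ΣP(Q1 2008)·Q(Q2 2008) = 8×124 + 6×86 + 45×24 = 992 + 516 + 1080 = 2588
ΣP(Q1 2008)·Q(Q1 2008) = 8×134 + 6×67 + 45×28 = 1072 + 402 + 1260 = 2734
Index = 2588 / 2734 × 100 = 94.6598

94.66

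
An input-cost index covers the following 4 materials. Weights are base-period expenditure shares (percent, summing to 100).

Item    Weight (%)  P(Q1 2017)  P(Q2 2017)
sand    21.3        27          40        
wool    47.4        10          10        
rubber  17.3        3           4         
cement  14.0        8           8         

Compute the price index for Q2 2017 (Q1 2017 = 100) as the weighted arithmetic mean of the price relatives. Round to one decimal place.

sand: 21.3 × (40/27) = 21.3 × 1.481481 = 31.5556
wool: 47.4 × (10/10) = 47.4 × 1.000000 = 47.4000
rubber: 17.3 × (4/3) = 17.3 × 1.333333 = 23.0667
cement: 14.0 × (8/8) = 14.0 × 1.000000 = 14.0000
Index = Σ wᵢ·(p₁ᵢ/p₀ᵢ) = 31.5556 + 47.4000 + 23.0667 + 14.0000 = 116.0222

116.0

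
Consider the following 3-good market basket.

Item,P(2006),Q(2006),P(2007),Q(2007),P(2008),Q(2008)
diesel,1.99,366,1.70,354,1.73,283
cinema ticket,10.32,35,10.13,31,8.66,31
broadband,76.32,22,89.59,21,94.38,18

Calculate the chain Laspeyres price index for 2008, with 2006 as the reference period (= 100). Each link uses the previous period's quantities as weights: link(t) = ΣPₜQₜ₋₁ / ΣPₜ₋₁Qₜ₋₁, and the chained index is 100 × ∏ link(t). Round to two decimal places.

Link 2006→2007:
ΣP(2007)Q(2006) = 1.70×366 + 10.13×35 + 89.59×22 = 622.2 + 354.55 + 1970.98 = 2947.73
ΣP(2006)Q(2006) = 1.99×366 + 10.32×35 + 76.32×22 = 728.34 + 361.2 + 1679.04 = 2768.58
link = 2947.73/2768.58 = 1.064708
Link 2007→2008:
ΣP(2008)Q(2007) = 1.73×354 + 8.66×31 + 94.38×21 = 612.42 + 268.46 + 1981.98 = 2862.86
ΣP(2007)Q(2007) = 1.70×354 + 10.13×31 + 89.59×21 = 601.8 + 314.03 + 1881.39 = 2797.22
link = 2862.86/2797.22 = 1.023466
Chained index = 100 × 1.064708 × 1.023466 = 108.9693

108.97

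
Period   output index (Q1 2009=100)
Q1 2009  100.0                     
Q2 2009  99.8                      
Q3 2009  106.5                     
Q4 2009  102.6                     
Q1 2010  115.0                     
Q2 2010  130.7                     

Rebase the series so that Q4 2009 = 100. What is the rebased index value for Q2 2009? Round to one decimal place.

Rebased(Q2 2009) = 99.8 / 102.6 × 100 = 97.2710

97.3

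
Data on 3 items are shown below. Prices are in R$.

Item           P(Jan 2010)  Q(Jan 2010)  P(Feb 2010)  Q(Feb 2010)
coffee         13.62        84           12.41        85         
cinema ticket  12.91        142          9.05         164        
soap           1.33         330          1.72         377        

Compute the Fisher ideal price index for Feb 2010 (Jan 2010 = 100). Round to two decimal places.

Laspeyres component (base-period weights):
ΣP(Feb 2010)Q(Jan 2010) = 12.41×84 + 9.05×142 + 1.72×330 = 1042.44 + 1285.1 + 567.6 = 2895.14
ΣP(Jan 2010)Q(Jan 2010) = 13.62×84 + 12.91×142 + 1.33×330 = 1144.08 + 1833.22 + 438.9 = 3416.2
L = 2895.14 / 3416.2 × 100 = 84.7474
Paasche component (current-period weights):
ΣP(Feb 2010)Q(Feb 2010) = 12.41×85 + 9.05×164 + 1.72×377 = 1054.85 + 1484.2 + 648.44 = 3187.49
ΣP(Jan 2010)Q(Feb 2010) = 13.62×85 + 12.91×164 + 1.33×377 = 1157.7 + 2117.24 + 501.41 = 3776.35
P = 3187.49 / 3776.35 × 100 = 84.4066
Fisher = √(L × P) = √(84.7474 × 84.4066) = 84.5768

84.58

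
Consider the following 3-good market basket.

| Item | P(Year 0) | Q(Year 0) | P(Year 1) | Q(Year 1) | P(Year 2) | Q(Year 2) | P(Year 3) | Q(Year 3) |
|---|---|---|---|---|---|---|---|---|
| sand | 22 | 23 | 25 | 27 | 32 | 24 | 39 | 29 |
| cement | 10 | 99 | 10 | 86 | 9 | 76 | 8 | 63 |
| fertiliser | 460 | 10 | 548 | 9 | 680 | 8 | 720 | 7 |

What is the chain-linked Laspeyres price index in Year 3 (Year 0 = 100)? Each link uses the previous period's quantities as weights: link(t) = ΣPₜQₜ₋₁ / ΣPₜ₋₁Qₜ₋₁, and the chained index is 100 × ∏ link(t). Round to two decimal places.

146.93

Link Year 0→Year 1:
ΣP(Year 1)Q(Year 0) = 25×23 + 10×99 + 548×10 = 575 + 990 + 5480 = 7045
ΣP(Year 0)Q(Year 0) = 22×23 + 10×99 + 460×10 = 506 + 990 + 4600 = 6096
link = 7045/6096 = 1.155676
Link Year 1→Year 2:
ΣP(Year 2)Q(Year 1) = 32×27 + 9×86 + 680×9 = 864 + 774 + 6120 = 7758
ΣP(Year 1)Q(Year 1) = 25×27 + 10×86 + 548×9 = 675 + 860 + 4932 = 6467
link = 7758/6467 = 1.199629
Link Year 2→Year 3:
ΣP(Year 3)Q(Year 2) = 39×24 + 8×76 + 720×8 = 936 + 608 + 5760 = 7304
ΣP(Year 2)Q(Year 2) = 32×24 + 9×76 + 680×8 = 768 + 684 + 5440 = 6892
link = 7304/6892 = 1.059779
Chained index = 100 × 1.155676 × 1.199629 × 1.059779 = 146.9259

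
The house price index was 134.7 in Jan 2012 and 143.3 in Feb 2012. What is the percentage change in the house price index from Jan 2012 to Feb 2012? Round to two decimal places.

6.38%

Change = (143.3 − 134.7) / 134.7 × 100
       = 8.6 / 134.7 × 100 = 6.3846%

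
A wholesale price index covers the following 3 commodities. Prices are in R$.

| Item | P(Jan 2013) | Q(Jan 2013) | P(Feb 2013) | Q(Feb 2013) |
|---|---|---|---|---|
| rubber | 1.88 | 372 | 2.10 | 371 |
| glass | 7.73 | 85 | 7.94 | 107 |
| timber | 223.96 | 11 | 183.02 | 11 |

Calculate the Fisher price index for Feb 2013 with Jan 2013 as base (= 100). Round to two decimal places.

91.07

Laspeyres component (base-period weights):
ΣP(Feb 2013)Q(Jan 2013) = 2.10×372 + 7.94×85 + 183.02×11 = 781.2 + 674.9 + 2013.22 = 3469.32
ΣP(Jan 2013)Q(Jan 2013) = 1.88×372 + 7.73×85 + 223.96×11 = 699.36 + 657.05 + 2463.56 = 3819.97
L = 3469.32 / 3819.97 × 100 = 90.8206
Paasche component (current-period weights):
ΣP(Feb 2013)Q(Feb 2013) = 2.10×371 + 7.94×107 + 183.02×11 = 779.1 + 849.58 + 2013.22 = 3641.9
ΣP(Jan 2013)Q(Feb 2013) = 1.88×371 + 7.73×107 + 223.96×11 = 697.48 + 827.11 + 2463.56 = 3988.15
P = 3641.9 / 3988.15 × 100 = 91.3180
Fisher = √(L × P) = √(90.8206 × 91.3180) = 91.0690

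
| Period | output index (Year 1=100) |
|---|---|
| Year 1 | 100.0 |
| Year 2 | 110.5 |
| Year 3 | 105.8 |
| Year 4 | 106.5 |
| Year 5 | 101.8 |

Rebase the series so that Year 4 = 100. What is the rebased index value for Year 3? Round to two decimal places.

99.34

Rebased(Year 3) = 105.8 / 106.5 × 100 = 99.3427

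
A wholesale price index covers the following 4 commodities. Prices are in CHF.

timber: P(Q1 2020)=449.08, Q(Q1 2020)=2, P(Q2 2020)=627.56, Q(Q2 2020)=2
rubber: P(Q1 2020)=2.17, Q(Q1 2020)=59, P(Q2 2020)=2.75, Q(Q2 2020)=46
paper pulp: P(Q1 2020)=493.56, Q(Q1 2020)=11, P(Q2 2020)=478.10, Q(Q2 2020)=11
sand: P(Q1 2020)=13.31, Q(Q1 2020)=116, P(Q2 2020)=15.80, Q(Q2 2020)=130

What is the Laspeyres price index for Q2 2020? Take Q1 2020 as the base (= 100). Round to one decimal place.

106.4

Laspeyres price index uses base-period quantities as weights.
ΣP(Q2 2020)·Q(Q1 2020) = 627.56×2 + 2.75×59 + 478.10×11 + 15.80×116 = 1255.12 + 162.25 + 5259.1 + 1832.8 = 8509.27
ΣP(Q1 2020)·Q(Q1 2020) = 449.08×2 + 2.17×59 + 493.56×11 + 13.31×116 = 898.16 + 128.03 + 5429.16 + 1543.96 = 7999.31
Index = 8509.27 / 7999.31 × 100 = 106.3750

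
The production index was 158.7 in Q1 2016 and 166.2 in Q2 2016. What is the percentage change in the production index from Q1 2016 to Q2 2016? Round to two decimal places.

4.73%

Change = (166.2 − 158.7) / 158.7 × 100
       = 7.5 / 158.7 × 100 = 4.7259%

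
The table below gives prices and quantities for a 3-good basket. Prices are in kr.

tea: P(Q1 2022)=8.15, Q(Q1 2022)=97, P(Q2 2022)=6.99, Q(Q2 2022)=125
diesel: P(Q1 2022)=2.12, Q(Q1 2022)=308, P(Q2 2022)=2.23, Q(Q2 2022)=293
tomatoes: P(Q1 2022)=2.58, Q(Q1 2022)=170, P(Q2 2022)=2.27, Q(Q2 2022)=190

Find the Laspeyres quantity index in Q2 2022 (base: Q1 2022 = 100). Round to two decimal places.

113.18

Laspeyres quantity index uses base-period prices as weights.
ΣP(Q1 2022)·Q(Q2 2022) = 8.15×125 + 2.12×293 + 2.58×190 = 1018.75 + 621.16 + 490.2 = 2130.11
ΣP(Q1 2022)·Q(Q1 2022) = 8.15×97 + 2.12×308 + 2.58×170 = 790.55 + 652.96 + 438.6 = 1882.11
Index = 2130.11 / 1882.11 × 100 = 113.1767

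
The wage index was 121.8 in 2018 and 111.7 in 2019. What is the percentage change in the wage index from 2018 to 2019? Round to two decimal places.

-8.29%

Change = (111.7 − 121.8) / 121.8 × 100
       = -10.1 / 121.8 × 100 = -8.2923%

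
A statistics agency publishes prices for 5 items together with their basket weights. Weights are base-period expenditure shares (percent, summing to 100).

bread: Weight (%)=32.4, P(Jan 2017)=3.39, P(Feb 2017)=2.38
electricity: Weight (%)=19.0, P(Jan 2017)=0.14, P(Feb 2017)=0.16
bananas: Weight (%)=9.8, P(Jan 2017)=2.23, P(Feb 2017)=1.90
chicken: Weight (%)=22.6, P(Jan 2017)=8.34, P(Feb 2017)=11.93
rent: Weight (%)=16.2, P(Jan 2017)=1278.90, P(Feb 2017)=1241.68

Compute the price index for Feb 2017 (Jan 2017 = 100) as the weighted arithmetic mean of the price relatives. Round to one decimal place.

100.9

bread: 32.4 × (2.38/3.39) = 32.4 × 0.702065 = 22.7469
electricity: 19.0 × (0.16/0.14) = 19.0 × 1.142857 = 21.7143
bananas: 9.8 × (1.90/2.23) = 9.8 × 0.852018 = 8.3498
chicken: 22.6 × (11.93/8.34) = 22.6 × 1.430456 = 32.3283
rent: 16.2 × (1241.68/1278.90) = 16.2 × 0.970897 = 15.7285
Index = Σ wᵢ·(p₁ᵢ/p₀ᵢ) = 22.7469 + 21.7143 + 8.3498 + 32.3283 + 15.7285 = 100.8678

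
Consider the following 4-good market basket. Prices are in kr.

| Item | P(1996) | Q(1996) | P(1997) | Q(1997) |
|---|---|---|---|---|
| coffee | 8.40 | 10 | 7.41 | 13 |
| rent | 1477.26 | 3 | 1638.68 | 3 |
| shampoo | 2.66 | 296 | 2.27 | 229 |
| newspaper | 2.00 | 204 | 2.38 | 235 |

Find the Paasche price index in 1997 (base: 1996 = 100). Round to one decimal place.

Paasche price index uses current-period quantities as weights.
ΣP(1997)·Q(1997) = 7.41×13 + 1638.68×3 + 2.27×229 + 2.38×235 = 96.33 + 4916.04 + 519.83 + 559.3 = 6091.5
ΣP(1996)·Q(1997) = 8.40×13 + 1477.26×3 + 2.66×229 + 2.00×235 = 109.2 + 4431.78 + 609.14 + 470 = 5620.12
Index = 6091.5 / 5620.12 × 100 = 108.3874

108.4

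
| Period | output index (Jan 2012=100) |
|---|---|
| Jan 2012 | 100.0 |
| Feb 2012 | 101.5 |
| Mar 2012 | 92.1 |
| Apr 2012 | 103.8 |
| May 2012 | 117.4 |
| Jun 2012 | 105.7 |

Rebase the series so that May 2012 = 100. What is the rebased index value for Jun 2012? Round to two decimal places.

90.03

Rebased(Jun 2012) = 105.7 / 117.4 × 100 = 90.0341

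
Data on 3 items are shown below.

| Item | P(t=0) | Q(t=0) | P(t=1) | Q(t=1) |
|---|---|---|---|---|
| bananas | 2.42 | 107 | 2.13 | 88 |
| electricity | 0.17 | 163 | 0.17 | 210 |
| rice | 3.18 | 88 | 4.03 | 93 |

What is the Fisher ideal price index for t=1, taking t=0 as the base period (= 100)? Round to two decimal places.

Laspeyres component (base-period weights):
ΣP(t=1)Q(t=0) = 2.13×107 + 0.17×163 + 4.03×88 = 227.91 + 27.71 + 354.64 = 610.26
ΣP(t=0)Q(t=0) = 2.42×107 + 0.17×163 + 3.18×88 = 258.94 + 27.71 + 279.84 = 566.49
L = 610.26 / 566.49 × 100 = 107.7265
Paasche component (current-period weights):
ΣP(t=1)Q(t=1) = 2.13×88 + 0.17×210 + 4.03×93 = 187.44 + 35.7 + 374.79 = 597.93
ΣP(t=0)Q(t=1) = 2.42×88 + 0.17×210 + 3.18×93 = 212.96 + 35.7 + 295.74 = 544.4
P = 597.93 / 544.4 × 100 = 109.8328
Fisher = √(L × P) = √(107.7265 × 109.8328) = 108.7746

108.77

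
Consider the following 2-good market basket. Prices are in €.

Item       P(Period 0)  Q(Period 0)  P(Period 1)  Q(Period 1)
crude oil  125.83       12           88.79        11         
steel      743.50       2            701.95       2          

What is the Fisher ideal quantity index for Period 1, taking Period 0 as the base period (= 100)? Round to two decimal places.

96.10

Laspeyres component (base-period weights):
ΣP(Period 0)Q(Period 1) = 125.83×11 + 743.50×2 = 1384.13 + 1487 = 2871.13
ΣP(Period 0)Q(Period 0) = 125.83×12 + 743.50×2 = 1509.96 + 1487 = 2996.96
L = 2871.13 / 2996.96 × 100 = 95.8014
Paasche component (current-period weights):
ΣP(Period 1)Q(Period 1) = 88.79×11 + 701.95×2 = 976.69 + 1403.9 = 2380.59
ΣP(Period 1)Q(Period 0) = 88.79×12 + 701.95×2 = 1065.48 + 1403.9 = 2469.38
P = 2380.59 / 2469.38 × 100 = 96.4044
Fisher = √(L × P) = √(95.8014 × 96.4044) = 96.1024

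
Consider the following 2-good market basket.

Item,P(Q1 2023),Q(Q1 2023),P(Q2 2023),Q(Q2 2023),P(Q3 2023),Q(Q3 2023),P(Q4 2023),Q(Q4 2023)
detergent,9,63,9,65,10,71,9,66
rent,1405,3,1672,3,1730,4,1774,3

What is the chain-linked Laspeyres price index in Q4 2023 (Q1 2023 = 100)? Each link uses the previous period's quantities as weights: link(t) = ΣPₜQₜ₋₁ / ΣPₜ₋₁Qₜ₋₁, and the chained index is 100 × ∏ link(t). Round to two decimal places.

123.41

Link Q1 2023→Q2 2023:
ΣP(Q2 2023)Q(Q1 2023) = 9×63 + 1672×3 = 567 + 5016 = 5583
ΣP(Q1 2023)Q(Q1 2023) = 9×63 + 1405×3 = 567 + 4215 = 4782
link = 5583/4782 = 1.167503
Link Q2 2023→Q3 2023:
ΣP(Q3 2023)Q(Q2 2023) = 10×65 + 1730×3 = 650 + 5190 = 5840
ΣP(Q2 2023)Q(Q2 2023) = 9×65 + 1672×3 = 585 + 5016 = 5601
link = 5840/5601 = 1.042671
Link Q3 2023→Q4 2023:
ΣP(Q4 2023)Q(Q3 2023) = 9×71 + 1774×4 = 639 + 7096 = 7735
ΣP(Q3 2023)Q(Q3 2023) = 10×71 + 1730×4 = 710 + 6920 = 7630
link = 7735/7630 = 1.013761
Chained index = 100 × 1.167503 × 1.042671 × 1.013761 = 123.4074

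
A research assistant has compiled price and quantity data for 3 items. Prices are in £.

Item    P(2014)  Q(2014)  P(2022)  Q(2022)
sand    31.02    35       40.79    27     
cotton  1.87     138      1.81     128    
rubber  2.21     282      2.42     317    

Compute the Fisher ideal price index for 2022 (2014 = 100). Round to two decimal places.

119.06

Laspeyres component (base-period weights):
ΣP(2022)Q(2014) = 40.79×35 + 1.81×138 + 2.42×282 = 1427.65 + 249.78 + 682.44 = 2359.87
ΣP(2014)Q(2014) = 31.02×35 + 1.87×138 + 2.21×282 = 1085.7 + 258.06 + 623.22 = 1966.98
L = 2359.87 / 1966.98 × 100 = 119.9743
Paasche component (current-period weights):
ΣP(2022)Q(2022) = 40.79×27 + 1.81×128 + 2.42×317 = 1101.33 + 231.68 + 767.14 = 2100.15
ΣP(2014)Q(2022) = 31.02×27 + 1.87×128 + 2.21×317 = 837.54 + 239.36 + 700.57 = 1777.47
P = 2100.15 / 1777.47 × 100 = 118.1539
Fisher = √(L × P) = √(119.9743 × 118.1539) = 119.0606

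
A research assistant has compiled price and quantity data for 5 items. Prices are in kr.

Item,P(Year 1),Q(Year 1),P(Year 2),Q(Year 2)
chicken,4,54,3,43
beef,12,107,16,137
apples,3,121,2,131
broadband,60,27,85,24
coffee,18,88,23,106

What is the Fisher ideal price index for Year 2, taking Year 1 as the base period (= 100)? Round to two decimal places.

Laspeyres component (base-period weights):
ΣP(Year 2)Q(Year 1) = 3×54 + 16×107 + 2×121 + 85×27 + 23×88 = 162 + 1712 + 242 + 2295 + 2024 = 6435
ΣP(Year 1)Q(Year 1) = 4×54 + 12×107 + 3×121 + 60×27 + 18×88 = 216 + 1284 + 363 + 1620 + 1584 = 5067
L = 6435 / 5067 × 100 = 126.9982
Paasche component (current-period weights):
ΣP(Year 2)Q(Year 2) = 3×43 + 16×137 + 2×131 + 85×24 + 23×106 = 129 + 2192 + 262 + 2040 + 2438 = 7061
ΣP(Year 1)Q(Year 2) = 4×43 + 12×137 + 3×131 + 60×24 + 18×106 = 172 + 1644 + 393 + 1440 + 1908 = 5557
P = 7061 / 5557 × 100 = 127.0650
Fisher = √(L × P) = √(126.9982 × 127.0650) = 127.0316

127.03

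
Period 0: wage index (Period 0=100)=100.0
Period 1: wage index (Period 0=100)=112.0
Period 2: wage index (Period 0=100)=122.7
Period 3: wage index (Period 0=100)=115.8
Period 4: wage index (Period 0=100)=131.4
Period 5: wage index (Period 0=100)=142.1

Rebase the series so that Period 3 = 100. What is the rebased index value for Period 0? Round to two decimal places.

Rebased(Period 0) = 100.0 / 115.8 × 100 = 86.3558

86.36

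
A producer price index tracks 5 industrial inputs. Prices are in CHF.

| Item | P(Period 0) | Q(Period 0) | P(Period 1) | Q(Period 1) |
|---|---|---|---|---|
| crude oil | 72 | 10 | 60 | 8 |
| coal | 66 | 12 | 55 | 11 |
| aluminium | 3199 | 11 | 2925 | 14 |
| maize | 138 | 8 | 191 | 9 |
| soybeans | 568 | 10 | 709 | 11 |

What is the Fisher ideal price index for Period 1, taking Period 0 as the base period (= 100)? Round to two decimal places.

Laspeyres component (base-period weights):
ΣP(Period 1)Q(Period 0) = 60×10 + 55×12 + 2925×11 + 191×8 + 709×10 = 600 + 660 + 32175 + 1528 + 7090 = 42053
ΣP(Period 0)Q(Period 0) = 72×10 + 66×12 + 3199×11 + 138×8 + 568×10 = 720 + 792 + 35189 + 1104 + 5680 = 43485
L = 42053 / 43485 × 100 = 96.7069
Paasche component (current-period weights):
ΣP(Period 1)Q(Period 1) = 60×8 + 55×11 + 2925×14 + 191×9 + 709×11 = 480 + 605 + 40950 + 1719 + 7799 = 51553
ΣP(Period 0)Q(Period 1) = 72×8 + 66×11 + 3199×14 + 138×9 + 568×11 = 576 + 726 + 44786 + 1242 + 6248 = 53578
P = 51553 / 53578 × 100 = 96.2205
Fisher = √(L × P) = √(96.7069 × 96.2205) = 96.4634

96.46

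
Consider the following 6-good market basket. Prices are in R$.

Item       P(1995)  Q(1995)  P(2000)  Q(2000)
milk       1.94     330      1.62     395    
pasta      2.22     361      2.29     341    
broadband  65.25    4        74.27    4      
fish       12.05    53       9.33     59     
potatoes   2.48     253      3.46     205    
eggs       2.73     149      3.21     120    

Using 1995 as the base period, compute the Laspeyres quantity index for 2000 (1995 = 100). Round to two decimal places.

Laspeyres quantity index uses base-period prices as weights.
ΣP(1995)·Q(2000) = 1.94×395 + 2.22×341 + 65.25×4 + 12.05×59 + 2.48×205 + 2.73×120 = 766.3 + 757.02 + 261 + 710.95 + 508.4 + 327.6 = 3331.27
ΣP(1995)·Q(1995) = 1.94×330 + 2.22×361 + 65.25×4 + 12.05×53 + 2.48×253 + 2.73×149 = 640.2 + 801.42 + 261 + 638.65 + 627.44 + 406.77 = 3375.48
Index = 3331.27 / 3375.48 × 100 = 98.6903

98.69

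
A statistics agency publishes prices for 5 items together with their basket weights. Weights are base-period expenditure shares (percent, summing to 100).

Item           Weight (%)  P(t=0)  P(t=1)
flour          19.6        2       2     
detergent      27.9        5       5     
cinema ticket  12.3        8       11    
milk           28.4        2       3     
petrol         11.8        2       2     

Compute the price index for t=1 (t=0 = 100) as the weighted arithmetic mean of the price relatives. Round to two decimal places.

flour: 19.6 × (2/2) = 19.6 × 1.000000 = 19.6000
detergent: 27.9 × (5/5) = 27.9 × 1.000000 = 27.9000
cinema ticket: 12.3 × (11/8) = 12.3 × 1.375000 = 16.9125
milk: 28.4 × (3/2) = 28.4 × 1.500000 = 42.6000
petrol: 11.8 × (2/2) = 11.8 × 1.000000 = 11.8000
Index = Σ wᵢ·(p₁ᵢ/p₀ᵢ) = 19.6000 + 27.9000 + 16.9125 + 42.6000 + 11.8000 = 118.8125

118.81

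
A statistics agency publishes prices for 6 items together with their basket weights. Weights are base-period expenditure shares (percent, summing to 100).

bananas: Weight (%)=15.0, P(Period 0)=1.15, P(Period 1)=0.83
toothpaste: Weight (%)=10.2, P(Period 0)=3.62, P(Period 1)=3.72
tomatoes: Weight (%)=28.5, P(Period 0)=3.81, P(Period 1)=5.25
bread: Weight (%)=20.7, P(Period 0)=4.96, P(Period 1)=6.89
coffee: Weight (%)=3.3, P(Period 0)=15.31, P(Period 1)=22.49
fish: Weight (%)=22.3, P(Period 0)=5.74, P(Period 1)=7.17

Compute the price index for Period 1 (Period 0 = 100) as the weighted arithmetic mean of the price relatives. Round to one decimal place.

bananas: 15.0 × (0.83/1.15) = 15.0 × 0.721739 = 10.8261
toothpaste: 10.2 × (3.72/3.62) = 10.2 × 1.027624 = 10.4818
tomatoes: 28.5 × (5.25/3.81) = 28.5 × 1.377953 = 39.2717
bread: 20.7 × (6.89/4.96) = 20.7 × 1.389113 = 28.7546
coffee: 3.3 × (22.49/15.31) = 3.3 × 1.468975 = 4.8476
fish: 22.3 × (7.17/5.74) = 22.3 × 1.249129 = 27.8556
Index = Σ wᵢ·(p₁ᵢ/p₀ᵢ) = 10.8261 + 10.4818 + 39.2717 + 28.7546 + 4.8476 + 27.8556 = 122.0373

122.0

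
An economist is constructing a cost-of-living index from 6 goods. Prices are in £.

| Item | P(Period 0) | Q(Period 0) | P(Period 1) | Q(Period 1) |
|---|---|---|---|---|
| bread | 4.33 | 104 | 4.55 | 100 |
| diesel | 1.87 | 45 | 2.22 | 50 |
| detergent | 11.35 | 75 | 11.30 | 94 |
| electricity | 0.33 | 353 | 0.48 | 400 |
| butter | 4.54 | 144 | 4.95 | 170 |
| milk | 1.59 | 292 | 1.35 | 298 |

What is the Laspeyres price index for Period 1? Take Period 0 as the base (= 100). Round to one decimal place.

Laspeyres price index uses base-period quantities as weights.
ΣP(Period 1)·Q(Period 0) = 4.55×104 + 2.22×45 + 11.30×75 + 0.48×353 + 4.95×144 + 1.35×292 = 473.2 + 99.9 + 847.5 + 169.44 + 712.8 + 394.2 = 2697.04
ΣP(Period 0)·Q(Period 0) = 4.33×104 + 1.87×45 + 11.35×75 + 0.33×353 + 4.54×144 + 1.59×292 = 450.32 + 84.15 + 851.25 + 116.49 + 653.76 + 464.28 = 2620.25
Index = 2697.04 / 2620.25 × 100 = 102.9306

102.9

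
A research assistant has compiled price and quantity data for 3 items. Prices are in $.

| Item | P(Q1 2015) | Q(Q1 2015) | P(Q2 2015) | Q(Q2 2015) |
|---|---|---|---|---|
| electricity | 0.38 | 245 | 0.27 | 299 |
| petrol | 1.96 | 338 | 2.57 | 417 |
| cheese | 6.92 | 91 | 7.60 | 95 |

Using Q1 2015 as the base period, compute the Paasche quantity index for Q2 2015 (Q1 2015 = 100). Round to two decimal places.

115.25

Paasche quantity index uses current-period prices as weights.
ΣP(Q2 2015)·Q(Q2 2015) = 0.27×299 + 2.57×417 + 7.60×95 = 80.73 + 1071.69 + 722 = 1874.42
ΣP(Q2 2015)·Q(Q1 2015) = 0.27×245 + 2.57×338 + 7.60×91 = 66.15 + 868.66 + 691.6 = 1626.41
Index = 1874.42 / 1626.41 × 100 = 115.2489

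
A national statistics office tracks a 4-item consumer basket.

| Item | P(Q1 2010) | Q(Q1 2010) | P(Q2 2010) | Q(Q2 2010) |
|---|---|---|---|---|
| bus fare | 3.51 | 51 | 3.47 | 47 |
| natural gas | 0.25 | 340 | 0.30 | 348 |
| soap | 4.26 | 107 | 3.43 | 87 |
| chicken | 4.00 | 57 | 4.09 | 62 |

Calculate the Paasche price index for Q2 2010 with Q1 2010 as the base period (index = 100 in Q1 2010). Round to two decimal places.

Paasche price index uses current-period quantities as weights.
ΣP(Q2 2010)·Q(Q2 2010) = 3.47×47 + 0.30×348 + 3.43×87 + 4.09×62 = 163.09 + 104.4 + 298.41 + 253.58 = 819.48
ΣP(Q1 2010)·Q(Q2 2010) = 3.51×47 + 0.25×348 + 4.26×87 + 4.00×62 = 164.97 + 87 + 370.62 + 248 = 870.59
Index = 819.48 / 870.59 × 100 = 94.1293

94.13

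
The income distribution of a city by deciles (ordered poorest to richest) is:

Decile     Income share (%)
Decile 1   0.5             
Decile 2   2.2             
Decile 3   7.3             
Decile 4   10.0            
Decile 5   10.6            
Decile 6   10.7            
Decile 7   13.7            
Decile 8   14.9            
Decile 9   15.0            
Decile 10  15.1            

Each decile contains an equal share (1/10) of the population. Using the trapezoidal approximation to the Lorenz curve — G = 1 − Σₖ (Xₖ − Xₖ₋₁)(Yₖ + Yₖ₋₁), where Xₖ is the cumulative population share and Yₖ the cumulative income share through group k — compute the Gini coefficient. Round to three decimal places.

0.270

Cumulative income shares Yₖ: 0.0050, 0.0270, 0.1000, 0.2000, 0.3060, 0.4130, 0.5500, 0.6990, 0.8490, 1.0000
Σ (Xₖ−Xₖ₋₁)(Yₖ+Yₖ₋₁) = (1/10)(0.0050+0.0000) + (1/10)(0.0270+0.0050) + (1/10)(0.1000+0.0270) + (1/10)(0.2000+0.1000) + (1/10)(0.3060+0.2000) + (1/10)(0.4130+0.3060) + (1/10)(0.5500+0.4130) + (1/10)(0.6990+0.5500) + (1/10)(0.8490+0.6990) + (1/10)(1.0000+0.8490)
  = 0.0005 + 0.0032 + 0.0127 + 0.0300 + 0.0506 + 0.0719 + 0.0963 + 0.1249 + 0.1548 + 0.1849 = 0.7298
G = 1 − 0.7298 = 0.2702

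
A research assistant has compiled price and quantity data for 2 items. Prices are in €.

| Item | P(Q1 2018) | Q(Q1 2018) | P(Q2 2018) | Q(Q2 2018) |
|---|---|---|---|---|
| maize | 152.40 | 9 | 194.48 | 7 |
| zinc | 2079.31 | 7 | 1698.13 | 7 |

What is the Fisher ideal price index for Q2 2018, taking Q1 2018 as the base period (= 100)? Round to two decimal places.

Laspeyres component (base-period weights):
ΣP(Q2 2018)Q(Q1 2018) = 194.48×9 + 1698.13×7 = 1750.32 + 11886.91 = 13637.23
ΣP(Q1 2018)Q(Q1 2018) = 152.40×9 + 2079.31×7 = 1371.6 + 14555.17 = 15926.77
L = 13637.23 / 15926.77 × 100 = 85.6246
Paasche component (current-period weights):
ΣP(Q2 2018)Q(Q2 2018) = 194.48×7 + 1698.13×7 = 1361.36 + 11886.91 = 13248.27
ΣP(Q1 2018)Q(Q2 2018) = 152.40×7 + 2079.31×7 = 1066.8 + 14555.17 = 15621.97
P = 13248.27 / 15621.97 × 100 = 84.8054
Fisher = √(L × P) = √(85.6246 × 84.8054) = 85.2140

85.21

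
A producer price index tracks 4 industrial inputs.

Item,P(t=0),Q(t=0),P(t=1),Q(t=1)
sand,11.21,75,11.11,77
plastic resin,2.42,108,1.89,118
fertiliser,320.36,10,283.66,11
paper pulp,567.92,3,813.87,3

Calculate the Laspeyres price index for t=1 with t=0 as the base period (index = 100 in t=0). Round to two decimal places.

Laspeyres price index uses base-period quantities as weights.
ΣP(t=1)·Q(t=0) = 11.11×75 + 1.89×108 + 283.66×10 + 813.87×3 = 833.25 + 204.12 + 2836.6 + 2441.61 = 6315.58
ΣP(t=0)·Q(t=0) = 11.21×75 + 2.42×108 + 320.36×10 + 567.92×3 = 840.75 + 261.36 + 3203.6 + 1703.76 = 6009.47
Index = 6315.58 / 6009.47 × 100 = 105.0938

105.09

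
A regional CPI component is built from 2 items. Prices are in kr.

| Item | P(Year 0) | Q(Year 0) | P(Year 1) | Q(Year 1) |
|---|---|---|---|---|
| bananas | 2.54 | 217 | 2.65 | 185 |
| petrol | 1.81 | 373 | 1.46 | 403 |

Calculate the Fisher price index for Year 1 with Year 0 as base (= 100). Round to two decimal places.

90.62

Laspeyres component (base-period weights):
ΣP(Year 1)Q(Year 0) = 2.65×217 + 1.46×373 = 575.05 + 544.58 = 1119.63
ΣP(Year 0)Q(Year 0) = 2.54×217 + 1.81×373 = 551.18 + 675.13 = 1226.31
L = 1119.63 / 1226.31 × 100 = 91.3007
Paasche component (current-period weights):
ΣP(Year 1)Q(Year 1) = 2.65×185 + 1.46×403 = 490.25 + 588.38 = 1078.63
ΣP(Year 0)Q(Year 1) = 2.54×185 + 1.81×403 = 469.9 + 729.43 = 1199.33
P = 1078.63 / 1199.33 × 100 = 89.9360
Fisher = √(L × P) = √(91.3007 × 89.9360) = 90.6158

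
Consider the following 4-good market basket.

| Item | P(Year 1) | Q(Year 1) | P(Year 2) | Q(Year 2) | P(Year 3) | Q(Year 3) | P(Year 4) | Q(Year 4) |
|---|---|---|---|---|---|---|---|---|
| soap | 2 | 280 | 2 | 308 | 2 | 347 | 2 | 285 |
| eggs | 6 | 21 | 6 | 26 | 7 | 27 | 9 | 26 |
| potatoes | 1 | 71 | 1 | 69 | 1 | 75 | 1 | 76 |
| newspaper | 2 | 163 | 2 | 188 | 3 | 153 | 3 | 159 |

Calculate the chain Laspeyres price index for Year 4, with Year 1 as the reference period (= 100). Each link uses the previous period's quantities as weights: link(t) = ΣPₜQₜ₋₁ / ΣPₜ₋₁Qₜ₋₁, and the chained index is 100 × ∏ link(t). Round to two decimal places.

122.07

Link Year 1→Year 2:
ΣP(Year 2)Q(Year 1) = 2×280 + 6×21 + 1×71 + 2×163 = 560 + 126 + 71 + 326 = 1083
ΣP(Year 1)Q(Year 1) = 2×280 + 6×21 + 1×71 + 2×163 = 560 + 126 + 71 + 326 = 1083
link = 1083/1083 = 1.000000
Link Year 2→Year 3:
ΣP(Year 3)Q(Year 2) = 2×308 + 7×26 + 1×69 + 3×188 = 616 + 182 + 69 + 564 = 1431
ΣP(Year 2)Q(Year 2) = 2×308 + 6×26 + 1×69 + 2×188 = 616 + 156 + 69 + 376 = 1217
link = 1431/1217 = 1.175842
Link Year 3→Year 4:
ΣP(Year 4)Q(Year 3) = 2×347 + 9×27 + 1×75 + 3×153 = 694 + 243 + 75 + 459 = 1471
ΣP(Year 3)Q(Year 3) = 2×347 + 7×27 + 1×75 + 3×153 = 694 + 189 + 75 + 459 = 1417
link = 1471/1417 = 1.038109
Chained index = 100 × 1.000000 × 1.175842 × 1.038109 = 122.0652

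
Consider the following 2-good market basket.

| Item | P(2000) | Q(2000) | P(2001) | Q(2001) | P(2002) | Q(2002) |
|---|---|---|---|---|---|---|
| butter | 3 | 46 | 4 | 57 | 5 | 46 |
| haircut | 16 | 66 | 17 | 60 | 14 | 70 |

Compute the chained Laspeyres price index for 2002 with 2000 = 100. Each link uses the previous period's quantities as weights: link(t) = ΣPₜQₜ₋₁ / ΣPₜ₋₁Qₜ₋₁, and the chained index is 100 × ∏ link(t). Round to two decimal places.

98.60

Link 2000→2001:
ΣP(2001)Q(2000) = 4×46 + 17×66 = 184 + 1122 = 1306
ΣP(2000)Q(2000) = 3×46 + 16×66 = 138 + 1056 = 1194
link = 1306/1194 = 1.093802
Link 2001→2002:
ΣP(2002)Q(2001) = 5×57 + 14×60 = 285 + 840 = 1125
ΣP(2001)Q(2001) = 4×57 + 17×60 = 228 + 1020 = 1248
link = 1125/1248 = 0.901442
Chained index = 100 × 1.093802 × 0.901442 = 98.6000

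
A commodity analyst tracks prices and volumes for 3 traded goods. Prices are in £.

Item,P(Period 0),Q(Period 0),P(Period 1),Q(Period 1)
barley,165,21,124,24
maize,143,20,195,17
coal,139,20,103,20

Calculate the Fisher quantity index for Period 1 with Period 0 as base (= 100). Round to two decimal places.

Laspeyres component (base-period weights):
ΣP(Period 0)Q(Period 1) = 165×24 + 143×17 + 139×20 = 3960 + 2431 + 2780 = 9171
ΣP(Period 0)Q(Period 0) = 165×21 + 143×20 + 139×20 = 3465 + 2860 + 2780 = 9105
L = 9171 / 9105 × 100 = 100.7249
Paasche component (current-period weights):
ΣP(Period 1)Q(Period 1) = 124×24 + 195×17 + 103×20 = 2976 + 3315 + 2060 = 8351
ΣP(Period 1)Q(Period 0) = 124×21 + 195×20 + 103×20 = 2604 + 3900 + 2060 = 8564
P = 8351 / 8564 × 100 = 97.5128
Fisher = √(L × P) = √(100.7249 × 97.5128) = 99.1058

99.11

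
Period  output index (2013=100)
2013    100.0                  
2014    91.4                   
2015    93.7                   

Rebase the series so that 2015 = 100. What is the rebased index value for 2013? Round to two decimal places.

106.72

Rebased(2013) = 100.0 / 93.7 × 100 = 106.7236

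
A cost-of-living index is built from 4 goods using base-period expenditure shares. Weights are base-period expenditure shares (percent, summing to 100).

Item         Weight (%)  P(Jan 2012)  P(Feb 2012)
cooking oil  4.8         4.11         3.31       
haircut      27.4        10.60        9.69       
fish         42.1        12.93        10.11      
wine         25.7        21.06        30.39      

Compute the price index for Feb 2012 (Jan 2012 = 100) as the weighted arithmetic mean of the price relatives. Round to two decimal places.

98.92

cooking oil: 4.8 × (3.31/4.11) = 4.8 × 0.805353 = 3.8657
haircut: 27.4 × (9.69/10.60) = 27.4 × 0.914151 = 25.0477
fish: 42.1 × (10.11/12.93) = 42.1 × 0.781903 = 32.9181
wine: 25.7 × (30.39/21.06) = 25.7 × 1.443020 = 37.0856
Index = Σ wᵢ·(p₁ᵢ/p₀ᵢ) = 3.8657 + 25.0477 + 32.9181 + 37.0856 = 98.9171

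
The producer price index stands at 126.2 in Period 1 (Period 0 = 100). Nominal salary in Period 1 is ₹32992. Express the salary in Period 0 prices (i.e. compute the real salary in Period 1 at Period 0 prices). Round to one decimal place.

26142.6

Real = Nominal ÷ (Index/100) = 32992 ÷ (126.2/100)
     = 32992 ÷ 1.262 = 26142.6307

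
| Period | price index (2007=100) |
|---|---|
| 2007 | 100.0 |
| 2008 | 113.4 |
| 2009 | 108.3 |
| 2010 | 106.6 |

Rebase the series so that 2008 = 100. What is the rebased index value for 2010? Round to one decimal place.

94.0

Rebased(2010) = 106.6 / 113.4 × 100 = 94.0035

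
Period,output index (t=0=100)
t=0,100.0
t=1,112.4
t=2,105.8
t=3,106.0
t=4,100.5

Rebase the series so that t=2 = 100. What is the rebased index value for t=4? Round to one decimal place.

Rebased(t=4) = 100.5 / 105.8 × 100 = 94.9905

95.0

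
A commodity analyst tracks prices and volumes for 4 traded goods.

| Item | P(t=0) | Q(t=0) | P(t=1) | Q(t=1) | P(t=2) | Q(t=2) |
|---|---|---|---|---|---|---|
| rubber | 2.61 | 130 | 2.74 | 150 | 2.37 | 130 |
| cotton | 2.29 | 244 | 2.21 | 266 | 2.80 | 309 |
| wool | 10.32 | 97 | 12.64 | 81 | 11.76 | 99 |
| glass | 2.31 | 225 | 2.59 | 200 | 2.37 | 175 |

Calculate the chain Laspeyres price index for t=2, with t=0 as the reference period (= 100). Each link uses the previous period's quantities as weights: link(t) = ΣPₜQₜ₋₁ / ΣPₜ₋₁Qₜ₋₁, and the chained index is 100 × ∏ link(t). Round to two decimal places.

Link t=0→t=1:
ΣP(t=1)Q(t=0) = 2.74×130 + 2.21×244 + 12.64×97 + 2.59×225 = 356.2 + 539.24 + 1226.08 + 582.75 = 2704.27
ΣP(t=0)Q(t=0) = 2.61×130 + 2.29×244 + 10.32×97 + 2.31×225 = 339.3 + 558.76 + 1001.04 + 519.75 = 2418.85
link = 2704.27/2418.85 = 1.117998
Link t=1→t=2:
ΣP(t=2)Q(t=1) = 2.37×150 + 2.80×266 + 11.76×81 + 2.37×200 = 355.5 + 744.8 + 952.56 + 474 = 2526.86
ΣP(t=1)Q(t=1) = 2.74×150 + 2.21×266 + 12.64×81 + 2.59×200 = 411 + 587.86 + 1023.84 + 518 = 2540.7
link = 2526.86/2540.7 = 0.994553
Chained index = 100 × 1.117998 × 0.994553 = 111.1908

111.19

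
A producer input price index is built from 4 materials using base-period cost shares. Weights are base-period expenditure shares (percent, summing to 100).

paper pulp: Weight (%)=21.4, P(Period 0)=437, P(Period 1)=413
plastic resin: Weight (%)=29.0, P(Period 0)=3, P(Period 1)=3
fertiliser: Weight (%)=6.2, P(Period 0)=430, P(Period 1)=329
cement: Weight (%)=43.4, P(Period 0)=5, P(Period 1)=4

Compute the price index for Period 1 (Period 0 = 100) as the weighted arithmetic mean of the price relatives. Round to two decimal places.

88.69

paper pulp: 21.4 × (413/437) = 21.4 × 0.945080 = 20.2247
plastic resin: 29.0 × (3/3) = 29.0 × 1.000000 = 29.0000
fertiliser: 6.2 × (329/430) = 6.2 × 0.765116 = 4.7437
cement: 43.4 × (4/5) = 43.4 × 0.800000 = 34.7200
Index = Σ wᵢ·(p₁ᵢ/p₀ᵢ) = 20.2247 + 29.0000 + 4.7437 + 34.7200 = 88.6884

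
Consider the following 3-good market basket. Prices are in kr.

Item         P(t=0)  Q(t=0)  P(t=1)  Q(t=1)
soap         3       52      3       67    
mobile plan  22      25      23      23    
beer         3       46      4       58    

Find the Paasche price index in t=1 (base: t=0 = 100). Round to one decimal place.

109.2

Paasche price index uses current-period quantities as weights.
ΣP(t=1)·Q(t=1) = 3×67 + 23×23 + 4×58 = 201 + 529 + 232 = 962
ΣP(t=0)·Q(t=1) = 3×67 + 22×23 + 3×58 = 201 + 506 + 174 = 881
Index = 962 / 881 × 100 = 109.1941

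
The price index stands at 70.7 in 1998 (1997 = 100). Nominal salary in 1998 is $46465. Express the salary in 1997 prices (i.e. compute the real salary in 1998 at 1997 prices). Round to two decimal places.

65721.36

Real = Nominal ÷ (Index/100) = 46465 ÷ (70.7/100)
     = 46465 ÷ 0.707 = 65721.3579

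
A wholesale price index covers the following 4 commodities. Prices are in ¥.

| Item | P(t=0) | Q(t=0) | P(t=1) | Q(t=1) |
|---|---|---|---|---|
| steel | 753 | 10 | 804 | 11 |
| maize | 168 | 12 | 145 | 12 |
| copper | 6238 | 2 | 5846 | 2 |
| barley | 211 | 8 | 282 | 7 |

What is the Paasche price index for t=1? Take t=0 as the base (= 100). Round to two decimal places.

Paasche price index uses current-period quantities as weights.
ΣP(t=1)·Q(t=1) = 804×11 + 145×12 + 5846×2 + 282×7 = 8844 + 1740 + 11692 + 1974 = 24250
ΣP(t=0)·Q(t=1) = 753×11 + 168×12 + 6238×2 + 211×7 = 8283 + 2016 + 12476 + 1477 = 24252
Index = 24250 / 24252 × 100 = 99.9918

99.99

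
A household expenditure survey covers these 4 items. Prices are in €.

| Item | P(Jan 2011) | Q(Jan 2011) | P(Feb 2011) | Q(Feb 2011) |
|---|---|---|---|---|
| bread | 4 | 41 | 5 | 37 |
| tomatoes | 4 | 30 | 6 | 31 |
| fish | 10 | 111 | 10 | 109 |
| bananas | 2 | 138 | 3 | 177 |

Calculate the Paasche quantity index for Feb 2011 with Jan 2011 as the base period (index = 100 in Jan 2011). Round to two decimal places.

Paasche quantity index uses current-period prices as weights.
ΣP(Feb 2011)·Q(Feb 2011) = 5×37 + 6×31 + 10×109 + 3×177 = 185 + 186 + 1090 + 531 = 1992
ΣP(Feb 2011)·Q(Jan 2011) = 5×41 + 6×30 + 10×111 + 3×138 = 205 + 180 + 1110 + 414 = 1909
Index = 1992 / 1909 × 100 = 104.3478

104.35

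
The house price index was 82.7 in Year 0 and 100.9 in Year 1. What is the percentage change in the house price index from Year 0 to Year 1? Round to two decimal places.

Change = (100.9 − 82.7) / 82.7 × 100
       = 18.2 / 82.7 × 100 = 22.0073%

22.01%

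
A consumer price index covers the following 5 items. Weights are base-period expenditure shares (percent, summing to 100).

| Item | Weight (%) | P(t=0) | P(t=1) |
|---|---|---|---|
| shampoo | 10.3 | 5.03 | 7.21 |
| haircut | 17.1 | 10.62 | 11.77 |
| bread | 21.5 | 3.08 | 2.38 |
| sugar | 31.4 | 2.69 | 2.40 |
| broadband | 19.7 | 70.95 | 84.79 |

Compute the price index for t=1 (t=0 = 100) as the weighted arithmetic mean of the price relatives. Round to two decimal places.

shampoo: 10.3 × (7.21/5.03) = 10.3 × 1.433400 = 14.7640
haircut: 17.1 × (11.77/10.62) = 17.1 × 1.108286 = 18.9517
bread: 21.5 × (2.38/3.08) = 21.5 × 0.772727 = 16.6136
sugar: 31.4 × (2.40/2.69) = 31.4 × 0.892193 = 28.0149
broadband: 19.7 × (84.79/70.95) = 19.7 × 1.195067 = 23.5428
Index = Σ wᵢ·(p₁ᵢ/p₀ᵢ) = 14.7640 + 18.9517 + 16.6136 + 28.0149 + 23.5428 = 101.8870

101.89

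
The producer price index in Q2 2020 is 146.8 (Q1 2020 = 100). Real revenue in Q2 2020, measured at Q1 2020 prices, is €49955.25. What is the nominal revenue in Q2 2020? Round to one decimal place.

Nominal = Real × (Index/100) = 49955.25 × (146.8/100)
        = 49955.25 × 1.468 = 73334.3070

73334.3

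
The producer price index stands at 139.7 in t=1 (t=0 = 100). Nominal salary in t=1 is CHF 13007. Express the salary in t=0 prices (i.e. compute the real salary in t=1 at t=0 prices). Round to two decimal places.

9310.67

Real = Nominal ÷ (Index/100) = 13007 ÷ (139.7/100)
     = 13007 ÷ 1.397 = 9310.6657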